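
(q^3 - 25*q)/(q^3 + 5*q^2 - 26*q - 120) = q*(q + 5)/(q^2 + 10*q + 24)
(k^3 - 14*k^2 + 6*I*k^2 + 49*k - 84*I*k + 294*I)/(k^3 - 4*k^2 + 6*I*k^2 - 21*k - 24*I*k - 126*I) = (k - 7)/(k + 3)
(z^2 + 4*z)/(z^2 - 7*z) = (z + 4)/(z - 7)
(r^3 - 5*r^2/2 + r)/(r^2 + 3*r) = (r^2 - 5*r/2 + 1)/(r + 3)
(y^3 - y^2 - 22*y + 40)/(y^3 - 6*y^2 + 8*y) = (y + 5)/y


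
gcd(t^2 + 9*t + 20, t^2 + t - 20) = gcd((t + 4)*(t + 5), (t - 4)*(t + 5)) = t + 5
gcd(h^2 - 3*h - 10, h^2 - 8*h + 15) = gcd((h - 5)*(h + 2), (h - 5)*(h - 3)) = h - 5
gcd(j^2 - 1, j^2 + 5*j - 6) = j - 1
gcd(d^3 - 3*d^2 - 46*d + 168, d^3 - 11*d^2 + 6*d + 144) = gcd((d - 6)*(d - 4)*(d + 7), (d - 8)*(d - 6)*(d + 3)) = d - 6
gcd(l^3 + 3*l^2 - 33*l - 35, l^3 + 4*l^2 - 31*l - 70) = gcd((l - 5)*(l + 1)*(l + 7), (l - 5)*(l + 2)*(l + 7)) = l^2 + 2*l - 35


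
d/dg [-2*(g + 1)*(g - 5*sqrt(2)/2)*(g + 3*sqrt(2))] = -6*g^2 - 4*g - 2*sqrt(2)*g - sqrt(2) + 30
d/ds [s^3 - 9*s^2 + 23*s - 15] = 3*s^2 - 18*s + 23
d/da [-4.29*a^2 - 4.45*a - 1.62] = -8.58*a - 4.45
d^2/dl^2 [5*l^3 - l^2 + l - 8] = 30*l - 2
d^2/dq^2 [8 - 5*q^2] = -10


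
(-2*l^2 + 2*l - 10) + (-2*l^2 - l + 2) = -4*l^2 + l - 8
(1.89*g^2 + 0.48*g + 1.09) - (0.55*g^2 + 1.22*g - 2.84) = 1.34*g^2 - 0.74*g + 3.93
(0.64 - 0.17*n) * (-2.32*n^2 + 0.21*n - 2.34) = 0.3944*n^3 - 1.5205*n^2 + 0.5322*n - 1.4976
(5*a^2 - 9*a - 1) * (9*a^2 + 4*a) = 45*a^4 - 61*a^3 - 45*a^2 - 4*a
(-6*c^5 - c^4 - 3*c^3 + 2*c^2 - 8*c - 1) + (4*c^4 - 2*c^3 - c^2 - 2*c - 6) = -6*c^5 + 3*c^4 - 5*c^3 + c^2 - 10*c - 7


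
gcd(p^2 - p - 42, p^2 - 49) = p - 7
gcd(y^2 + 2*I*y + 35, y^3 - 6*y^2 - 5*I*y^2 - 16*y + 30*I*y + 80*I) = y - 5*I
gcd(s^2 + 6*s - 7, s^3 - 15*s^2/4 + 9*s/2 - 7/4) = s - 1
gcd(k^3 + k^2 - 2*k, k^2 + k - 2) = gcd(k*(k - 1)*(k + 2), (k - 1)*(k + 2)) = k^2 + k - 2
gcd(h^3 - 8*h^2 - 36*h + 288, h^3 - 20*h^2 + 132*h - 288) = h^2 - 14*h + 48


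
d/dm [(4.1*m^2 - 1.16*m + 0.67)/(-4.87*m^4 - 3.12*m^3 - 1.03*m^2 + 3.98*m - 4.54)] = (39.934*m^5 - 4.1556*m^4 + 5.8132*m^3 + 21.3944*m^2 - 35.8478*m + 2.5998)/(23.7169*m^8 + 30.3888*m^7 + 19.7666*m^6 - 32.338*m^5 + 20.4453*m^4 + 20.1308*m^3 + 25.1928*m^2 - 36.1384*m + 20.6116)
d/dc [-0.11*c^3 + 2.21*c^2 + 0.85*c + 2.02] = -0.33*c^2 + 4.42*c + 0.85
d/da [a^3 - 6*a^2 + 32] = 3*a*(a - 4)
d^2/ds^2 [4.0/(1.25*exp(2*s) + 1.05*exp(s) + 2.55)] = (4.0*(2.5*exp(s) + 1.05)*(5.0*exp(s) + 2.1)*exp(s) - (20.0*exp(s) + 4.2)*(1.25*exp(2*s) + 1.05*exp(s) + 2.55))*exp(s)/(1.25*exp(2*s) + 1.05*exp(s) + 2.55)^3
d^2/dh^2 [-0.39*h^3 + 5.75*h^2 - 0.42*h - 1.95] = 11.5 - 2.34*h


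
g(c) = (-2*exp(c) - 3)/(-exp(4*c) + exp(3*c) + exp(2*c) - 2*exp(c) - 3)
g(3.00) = 0.00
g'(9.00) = 0.00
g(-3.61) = 1.00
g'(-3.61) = 0.00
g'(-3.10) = 0.00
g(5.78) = 0.00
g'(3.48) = -0.00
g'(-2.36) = 0.01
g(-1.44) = 1.02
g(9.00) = 0.00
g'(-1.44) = 0.04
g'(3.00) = 0.00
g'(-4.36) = 0.00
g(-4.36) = 1.00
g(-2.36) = 1.00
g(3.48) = 0.00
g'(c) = (-2*exp(c) - 3)*(4*exp(4*c) - 3*exp(3*c) - 2*exp(2*c) + 2*exp(c))/(-exp(4*c) + exp(3*c) + exp(2*c) - 2*exp(c) - 3)^2 - 2*exp(c)/(-exp(4*c) + exp(3*c) + exp(2*c) - 2*exp(c) - 3)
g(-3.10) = 1.00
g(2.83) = 0.00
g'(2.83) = -0.00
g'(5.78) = -0.00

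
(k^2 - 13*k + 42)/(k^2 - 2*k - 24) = (k - 7)/(k + 4)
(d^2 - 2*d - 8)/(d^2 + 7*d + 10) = (d - 4)/(d + 5)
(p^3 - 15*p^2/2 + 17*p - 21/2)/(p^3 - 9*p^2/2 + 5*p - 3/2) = (2*p - 7)/(2*p - 1)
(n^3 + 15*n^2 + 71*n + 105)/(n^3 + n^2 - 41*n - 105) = (n + 7)/(n - 7)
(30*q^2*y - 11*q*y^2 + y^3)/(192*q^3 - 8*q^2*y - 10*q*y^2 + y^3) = y*(-5*q + y)/(-32*q^2 - 4*q*y + y^2)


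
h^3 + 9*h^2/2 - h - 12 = (h - 3/2)*(h + 2)*(h + 4)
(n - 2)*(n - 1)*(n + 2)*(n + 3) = n^4 + 2*n^3 - 7*n^2 - 8*n + 12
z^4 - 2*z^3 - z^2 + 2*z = z*(z - 2)*(z - 1)*(z + 1)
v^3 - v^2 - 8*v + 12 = (v - 2)^2*(v + 3)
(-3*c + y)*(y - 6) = -3*c*y + 18*c + y^2 - 6*y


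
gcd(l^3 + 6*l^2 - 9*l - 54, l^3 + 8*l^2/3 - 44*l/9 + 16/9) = 1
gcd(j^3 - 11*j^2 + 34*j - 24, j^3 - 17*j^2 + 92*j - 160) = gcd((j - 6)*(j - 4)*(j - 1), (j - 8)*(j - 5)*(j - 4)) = j - 4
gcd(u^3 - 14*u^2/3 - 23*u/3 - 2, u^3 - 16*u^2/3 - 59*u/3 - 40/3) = u + 1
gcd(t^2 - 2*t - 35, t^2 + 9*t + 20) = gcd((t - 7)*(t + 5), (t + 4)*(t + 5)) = t + 5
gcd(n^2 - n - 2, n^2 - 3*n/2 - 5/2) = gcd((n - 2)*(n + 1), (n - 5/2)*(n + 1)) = n + 1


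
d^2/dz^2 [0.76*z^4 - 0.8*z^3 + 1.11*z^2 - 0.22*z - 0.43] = 9.12*z^2 - 4.8*z + 2.22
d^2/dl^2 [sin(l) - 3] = -sin(l)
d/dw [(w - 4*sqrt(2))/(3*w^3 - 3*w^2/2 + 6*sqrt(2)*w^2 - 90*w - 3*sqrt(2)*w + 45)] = 2*(2*w^3 - w^2 + 4*sqrt(2)*w^2 - 60*w - 2*sqrt(2)*w + 2*(w - 4*sqrt(2))*(-3*w^2 - 4*sqrt(2)*w + w + sqrt(2) + 30) + 30)/(3*(2*w^3 - w^2 + 4*sqrt(2)*w^2 - 60*w - 2*sqrt(2)*w + 30)^2)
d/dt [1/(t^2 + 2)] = -2*t/(t^2 + 2)^2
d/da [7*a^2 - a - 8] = 14*a - 1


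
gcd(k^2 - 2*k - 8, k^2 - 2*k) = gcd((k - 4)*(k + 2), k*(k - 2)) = 1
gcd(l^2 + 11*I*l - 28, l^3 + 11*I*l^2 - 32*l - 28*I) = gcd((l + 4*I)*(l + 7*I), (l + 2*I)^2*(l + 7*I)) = l + 7*I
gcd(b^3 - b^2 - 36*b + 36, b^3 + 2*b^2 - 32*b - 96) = b - 6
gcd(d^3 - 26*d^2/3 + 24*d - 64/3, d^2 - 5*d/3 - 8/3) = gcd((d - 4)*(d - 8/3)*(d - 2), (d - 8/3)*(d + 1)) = d - 8/3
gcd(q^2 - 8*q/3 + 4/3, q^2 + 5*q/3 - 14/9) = q - 2/3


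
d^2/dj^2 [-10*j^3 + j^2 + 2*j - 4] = 2 - 60*j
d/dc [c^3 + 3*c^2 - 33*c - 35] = 3*c^2 + 6*c - 33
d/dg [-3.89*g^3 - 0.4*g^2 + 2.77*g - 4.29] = -11.67*g^2 - 0.8*g + 2.77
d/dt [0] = 0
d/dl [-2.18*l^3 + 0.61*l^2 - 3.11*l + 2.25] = -6.54*l^2 + 1.22*l - 3.11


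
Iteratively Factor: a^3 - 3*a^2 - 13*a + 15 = (a - 1)*(a^2 - 2*a - 15) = (a - 1)*(a + 3)*(a - 5)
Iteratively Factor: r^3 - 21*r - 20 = (r + 1)*(r^2 - r - 20) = (r + 1)*(r + 4)*(r - 5)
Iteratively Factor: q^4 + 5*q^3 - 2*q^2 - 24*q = (q + 4)*(q^3 + q^2 - 6*q) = (q + 3)*(q + 4)*(q^2 - 2*q) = q*(q + 3)*(q + 4)*(q - 2)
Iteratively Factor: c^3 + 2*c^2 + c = (c + 1)*(c^2 + c) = c*(c + 1)*(c + 1)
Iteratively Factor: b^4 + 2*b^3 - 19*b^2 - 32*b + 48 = (b + 4)*(b^3 - 2*b^2 - 11*b + 12) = (b + 3)*(b + 4)*(b^2 - 5*b + 4) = (b - 4)*(b + 3)*(b + 4)*(b - 1)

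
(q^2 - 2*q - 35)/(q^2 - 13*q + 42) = (q + 5)/(q - 6)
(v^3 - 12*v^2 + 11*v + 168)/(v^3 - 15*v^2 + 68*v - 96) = (v^2 - 4*v - 21)/(v^2 - 7*v + 12)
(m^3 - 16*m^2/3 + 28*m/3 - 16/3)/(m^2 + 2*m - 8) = (3*m^2 - 10*m + 8)/(3*(m + 4))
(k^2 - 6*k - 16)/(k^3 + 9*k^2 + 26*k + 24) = (k - 8)/(k^2 + 7*k + 12)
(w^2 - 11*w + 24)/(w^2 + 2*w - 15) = (w - 8)/(w + 5)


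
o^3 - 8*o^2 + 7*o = o*(o - 7)*(o - 1)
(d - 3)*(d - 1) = d^2 - 4*d + 3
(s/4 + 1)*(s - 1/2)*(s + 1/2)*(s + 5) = s^4/4 + 9*s^3/4 + 79*s^2/16 - 9*s/16 - 5/4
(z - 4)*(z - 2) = z^2 - 6*z + 8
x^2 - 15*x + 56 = (x - 8)*(x - 7)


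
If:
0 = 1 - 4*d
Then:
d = 1/4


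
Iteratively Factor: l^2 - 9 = (l - 3)*(l + 3)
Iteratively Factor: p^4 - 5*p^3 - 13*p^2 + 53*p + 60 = (p + 1)*(p^3 - 6*p^2 - 7*p + 60) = (p - 5)*(p + 1)*(p^2 - p - 12) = (p - 5)*(p + 1)*(p + 3)*(p - 4)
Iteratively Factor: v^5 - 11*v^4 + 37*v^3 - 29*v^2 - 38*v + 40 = (v - 4)*(v^4 - 7*v^3 + 9*v^2 + 7*v - 10) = (v - 4)*(v - 2)*(v^3 - 5*v^2 - v + 5) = (v - 4)*(v - 2)*(v - 1)*(v^2 - 4*v - 5) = (v - 5)*(v - 4)*(v - 2)*(v - 1)*(v + 1)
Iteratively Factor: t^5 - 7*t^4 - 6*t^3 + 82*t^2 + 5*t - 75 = (t - 1)*(t^4 - 6*t^3 - 12*t^2 + 70*t + 75) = (t - 5)*(t - 1)*(t^3 - t^2 - 17*t - 15) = (t - 5)*(t - 1)*(t + 1)*(t^2 - 2*t - 15) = (t - 5)*(t - 1)*(t + 1)*(t + 3)*(t - 5)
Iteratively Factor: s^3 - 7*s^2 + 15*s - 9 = (s - 3)*(s^2 - 4*s + 3) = (s - 3)^2*(s - 1)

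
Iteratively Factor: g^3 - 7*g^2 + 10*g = (g - 2)*(g^2 - 5*g) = g*(g - 2)*(g - 5)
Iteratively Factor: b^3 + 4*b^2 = (b + 4)*(b^2) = b*(b + 4)*(b)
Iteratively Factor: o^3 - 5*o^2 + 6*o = (o - 3)*(o^2 - 2*o) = o*(o - 3)*(o - 2)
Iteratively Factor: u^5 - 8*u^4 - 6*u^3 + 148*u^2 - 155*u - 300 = (u - 5)*(u^4 - 3*u^3 - 21*u^2 + 43*u + 60) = (u - 5)*(u + 1)*(u^3 - 4*u^2 - 17*u + 60) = (u - 5)*(u - 3)*(u + 1)*(u^2 - u - 20) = (u - 5)*(u - 3)*(u + 1)*(u + 4)*(u - 5)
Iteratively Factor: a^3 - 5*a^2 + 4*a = (a)*(a^2 - 5*a + 4) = a*(a - 4)*(a - 1)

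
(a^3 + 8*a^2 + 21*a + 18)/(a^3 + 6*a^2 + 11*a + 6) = (a + 3)/(a + 1)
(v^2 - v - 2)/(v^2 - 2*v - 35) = (-v^2 + v + 2)/(-v^2 + 2*v + 35)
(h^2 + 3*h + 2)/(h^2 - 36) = (h^2 + 3*h + 2)/(h^2 - 36)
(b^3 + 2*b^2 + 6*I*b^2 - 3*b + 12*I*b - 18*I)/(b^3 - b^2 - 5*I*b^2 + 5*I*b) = (b^2 + 3*b*(1 + 2*I) + 18*I)/(b*(b - 5*I))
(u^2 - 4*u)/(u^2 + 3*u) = (u - 4)/(u + 3)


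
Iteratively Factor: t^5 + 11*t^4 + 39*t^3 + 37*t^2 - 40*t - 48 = (t + 4)*(t^4 + 7*t^3 + 11*t^2 - 7*t - 12) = (t - 1)*(t + 4)*(t^3 + 8*t^2 + 19*t + 12) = (t - 1)*(t + 3)*(t + 4)*(t^2 + 5*t + 4) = (t - 1)*(t + 1)*(t + 3)*(t + 4)*(t + 4)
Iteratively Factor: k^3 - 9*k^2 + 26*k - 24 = (k - 3)*(k^2 - 6*k + 8) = (k - 3)*(k - 2)*(k - 4)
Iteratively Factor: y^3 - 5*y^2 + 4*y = (y - 4)*(y^2 - y) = (y - 4)*(y - 1)*(y)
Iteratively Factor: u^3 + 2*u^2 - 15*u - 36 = (u + 3)*(u^2 - u - 12) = (u - 4)*(u + 3)*(u + 3)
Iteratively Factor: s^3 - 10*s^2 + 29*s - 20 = (s - 5)*(s^2 - 5*s + 4) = (s - 5)*(s - 1)*(s - 4)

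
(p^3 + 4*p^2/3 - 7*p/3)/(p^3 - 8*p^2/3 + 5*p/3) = (3*p + 7)/(3*p - 5)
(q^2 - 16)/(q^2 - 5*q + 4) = (q + 4)/(q - 1)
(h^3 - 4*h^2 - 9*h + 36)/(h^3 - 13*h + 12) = (h^2 - h - 12)/(h^2 + 3*h - 4)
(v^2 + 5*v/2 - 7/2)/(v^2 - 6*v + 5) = (v + 7/2)/(v - 5)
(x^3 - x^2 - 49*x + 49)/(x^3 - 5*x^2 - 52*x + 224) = (x^2 - 8*x + 7)/(x^2 - 12*x + 32)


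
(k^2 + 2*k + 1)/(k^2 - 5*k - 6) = (k + 1)/(k - 6)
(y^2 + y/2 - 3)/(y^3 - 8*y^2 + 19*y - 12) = (y^2 + y/2 - 3)/(y^3 - 8*y^2 + 19*y - 12)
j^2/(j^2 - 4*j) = j/(j - 4)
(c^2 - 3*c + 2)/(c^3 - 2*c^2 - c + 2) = 1/(c + 1)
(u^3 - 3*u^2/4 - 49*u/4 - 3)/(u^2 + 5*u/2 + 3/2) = (4*u^3 - 3*u^2 - 49*u - 12)/(2*(2*u^2 + 5*u + 3))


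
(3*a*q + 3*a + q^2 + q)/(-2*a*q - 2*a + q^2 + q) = (3*a + q)/(-2*a + q)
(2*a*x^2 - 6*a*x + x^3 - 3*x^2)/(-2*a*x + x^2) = (-2*a*x + 6*a - x^2 + 3*x)/(2*a - x)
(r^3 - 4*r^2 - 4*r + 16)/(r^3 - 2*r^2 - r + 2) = (r^2 - 2*r - 8)/(r^2 - 1)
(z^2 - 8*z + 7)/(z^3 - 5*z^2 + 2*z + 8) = (z^2 - 8*z + 7)/(z^3 - 5*z^2 + 2*z + 8)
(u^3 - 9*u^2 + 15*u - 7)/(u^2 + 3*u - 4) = (u^2 - 8*u + 7)/(u + 4)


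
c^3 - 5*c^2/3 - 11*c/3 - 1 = (c - 3)*(c + 1/3)*(c + 1)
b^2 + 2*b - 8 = (b - 2)*(b + 4)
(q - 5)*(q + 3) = q^2 - 2*q - 15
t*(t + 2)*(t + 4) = t^3 + 6*t^2 + 8*t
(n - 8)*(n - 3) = n^2 - 11*n + 24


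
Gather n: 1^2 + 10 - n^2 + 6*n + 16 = -n^2 + 6*n + 27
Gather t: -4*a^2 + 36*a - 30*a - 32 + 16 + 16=-4*a^2 + 6*a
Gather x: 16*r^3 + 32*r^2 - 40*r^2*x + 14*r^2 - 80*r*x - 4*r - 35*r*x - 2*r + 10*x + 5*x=16*r^3 + 46*r^2 - 6*r + x*(-40*r^2 - 115*r + 15)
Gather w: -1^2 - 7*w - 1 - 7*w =-14*w - 2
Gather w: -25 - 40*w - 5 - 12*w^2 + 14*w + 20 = -12*w^2 - 26*w - 10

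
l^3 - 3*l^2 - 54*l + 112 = (l - 8)*(l - 2)*(l + 7)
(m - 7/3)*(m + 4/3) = m^2 - m - 28/9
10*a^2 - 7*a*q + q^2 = (-5*a + q)*(-2*a + q)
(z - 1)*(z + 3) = z^2 + 2*z - 3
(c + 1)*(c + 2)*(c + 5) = c^3 + 8*c^2 + 17*c + 10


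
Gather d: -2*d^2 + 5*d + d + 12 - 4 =-2*d^2 + 6*d + 8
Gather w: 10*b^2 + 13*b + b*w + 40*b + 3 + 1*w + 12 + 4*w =10*b^2 + 53*b + w*(b + 5) + 15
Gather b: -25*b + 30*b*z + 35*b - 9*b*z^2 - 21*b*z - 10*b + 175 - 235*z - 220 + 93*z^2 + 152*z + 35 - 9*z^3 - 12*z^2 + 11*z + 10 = b*(-9*z^2 + 9*z) - 9*z^3 + 81*z^2 - 72*z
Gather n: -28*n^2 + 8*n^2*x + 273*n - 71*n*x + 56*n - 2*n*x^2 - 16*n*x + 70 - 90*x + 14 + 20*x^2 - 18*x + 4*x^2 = n^2*(8*x - 28) + n*(-2*x^2 - 87*x + 329) + 24*x^2 - 108*x + 84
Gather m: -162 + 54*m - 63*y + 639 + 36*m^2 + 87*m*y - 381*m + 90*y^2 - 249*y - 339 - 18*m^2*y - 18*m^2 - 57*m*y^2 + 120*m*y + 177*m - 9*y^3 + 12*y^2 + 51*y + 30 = m^2*(18 - 18*y) + m*(-57*y^2 + 207*y - 150) - 9*y^3 + 102*y^2 - 261*y + 168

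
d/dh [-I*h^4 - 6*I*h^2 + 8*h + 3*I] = -4*I*h^3 - 12*I*h + 8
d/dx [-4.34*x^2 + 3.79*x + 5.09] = 3.79 - 8.68*x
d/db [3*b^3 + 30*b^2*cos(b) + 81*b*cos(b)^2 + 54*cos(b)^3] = -30*b^2*sin(b) + 9*b^2 - 81*b*sin(2*b) + 60*b*cos(b) - 162*sin(b)*cos(b)^2 + 81*cos(b)^2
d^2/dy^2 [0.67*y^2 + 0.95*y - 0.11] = 1.34000000000000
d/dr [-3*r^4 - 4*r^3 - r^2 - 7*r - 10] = -12*r^3 - 12*r^2 - 2*r - 7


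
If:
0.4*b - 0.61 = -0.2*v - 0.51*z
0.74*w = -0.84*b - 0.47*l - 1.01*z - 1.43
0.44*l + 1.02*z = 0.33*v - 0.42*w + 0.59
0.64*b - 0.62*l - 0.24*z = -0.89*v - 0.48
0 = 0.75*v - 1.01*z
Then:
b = -2.42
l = 1.41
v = 2.73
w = -2.84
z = 2.02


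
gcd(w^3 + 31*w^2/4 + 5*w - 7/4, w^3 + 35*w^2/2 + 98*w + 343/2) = w + 7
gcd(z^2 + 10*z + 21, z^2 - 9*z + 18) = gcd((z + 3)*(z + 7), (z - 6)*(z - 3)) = 1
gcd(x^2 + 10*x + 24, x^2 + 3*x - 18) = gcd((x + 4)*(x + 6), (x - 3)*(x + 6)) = x + 6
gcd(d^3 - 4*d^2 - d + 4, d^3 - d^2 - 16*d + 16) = d^2 - 5*d + 4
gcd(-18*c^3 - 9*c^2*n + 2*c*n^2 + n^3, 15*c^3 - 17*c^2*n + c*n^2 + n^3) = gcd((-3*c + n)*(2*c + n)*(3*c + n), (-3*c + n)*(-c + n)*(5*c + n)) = 3*c - n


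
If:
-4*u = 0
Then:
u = 0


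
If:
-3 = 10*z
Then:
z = -3/10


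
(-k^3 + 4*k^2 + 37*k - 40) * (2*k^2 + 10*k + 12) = -2*k^5 - 2*k^4 + 102*k^3 + 338*k^2 + 44*k - 480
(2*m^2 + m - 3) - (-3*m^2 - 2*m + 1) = 5*m^2 + 3*m - 4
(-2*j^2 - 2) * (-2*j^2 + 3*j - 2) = 4*j^4 - 6*j^3 + 8*j^2 - 6*j + 4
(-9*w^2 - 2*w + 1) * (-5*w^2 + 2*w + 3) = 45*w^4 - 8*w^3 - 36*w^2 - 4*w + 3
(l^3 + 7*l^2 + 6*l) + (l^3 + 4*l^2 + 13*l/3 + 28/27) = 2*l^3 + 11*l^2 + 31*l/3 + 28/27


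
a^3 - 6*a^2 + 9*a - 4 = (a - 4)*(a - 1)^2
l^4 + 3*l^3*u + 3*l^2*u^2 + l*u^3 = l*(l + u)^3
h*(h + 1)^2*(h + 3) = h^4 + 5*h^3 + 7*h^2 + 3*h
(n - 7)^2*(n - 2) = n^3 - 16*n^2 + 77*n - 98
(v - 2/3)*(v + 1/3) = v^2 - v/3 - 2/9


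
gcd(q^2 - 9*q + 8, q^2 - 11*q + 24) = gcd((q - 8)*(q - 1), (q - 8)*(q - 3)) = q - 8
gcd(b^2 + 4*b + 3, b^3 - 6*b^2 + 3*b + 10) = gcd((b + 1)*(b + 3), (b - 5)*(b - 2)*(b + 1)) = b + 1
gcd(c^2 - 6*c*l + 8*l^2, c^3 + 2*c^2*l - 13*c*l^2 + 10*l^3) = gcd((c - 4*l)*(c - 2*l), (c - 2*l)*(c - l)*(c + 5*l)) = c - 2*l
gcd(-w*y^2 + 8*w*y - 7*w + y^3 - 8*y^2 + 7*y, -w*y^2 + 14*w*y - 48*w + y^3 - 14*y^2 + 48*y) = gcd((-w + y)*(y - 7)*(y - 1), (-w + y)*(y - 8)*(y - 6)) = -w + y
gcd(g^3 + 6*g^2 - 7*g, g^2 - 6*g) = g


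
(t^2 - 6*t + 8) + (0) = t^2 - 6*t + 8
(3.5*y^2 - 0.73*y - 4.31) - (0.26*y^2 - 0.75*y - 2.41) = 3.24*y^2 + 0.02*y - 1.9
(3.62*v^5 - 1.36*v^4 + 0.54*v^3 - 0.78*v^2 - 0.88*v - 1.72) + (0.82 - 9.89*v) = 3.62*v^5 - 1.36*v^4 + 0.54*v^3 - 0.78*v^2 - 10.77*v - 0.9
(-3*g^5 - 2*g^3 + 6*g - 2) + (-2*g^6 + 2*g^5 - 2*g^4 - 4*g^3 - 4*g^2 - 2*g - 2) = -2*g^6 - g^5 - 2*g^4 - 6*g^3 - 4*g^2 + 4*g - 4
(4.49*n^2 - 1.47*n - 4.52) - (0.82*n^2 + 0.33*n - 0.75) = 3.67*n^2 - 1.8*n - 3.77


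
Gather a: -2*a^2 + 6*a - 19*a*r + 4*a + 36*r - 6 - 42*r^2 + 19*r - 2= -2*a^2 + a*(10 - 19*r) - 42*r^2 + 55*r - 8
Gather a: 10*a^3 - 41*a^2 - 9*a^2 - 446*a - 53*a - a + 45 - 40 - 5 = 10*a^3 - 50*a^2 - 500*a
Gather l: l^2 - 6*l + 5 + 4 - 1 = l^2 - 6*l + 8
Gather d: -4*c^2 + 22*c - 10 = -4*c^2 + 22*c - 10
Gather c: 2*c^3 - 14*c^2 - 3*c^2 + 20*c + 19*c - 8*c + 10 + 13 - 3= 2*c^3 - 17*c^2 + 31*c + 20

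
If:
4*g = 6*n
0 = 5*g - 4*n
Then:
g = 0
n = 0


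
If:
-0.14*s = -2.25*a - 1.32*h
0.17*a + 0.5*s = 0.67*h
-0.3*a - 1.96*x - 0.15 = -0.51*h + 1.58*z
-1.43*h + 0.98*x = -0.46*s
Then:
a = 0.955283233241357*z + 0.0906914461937997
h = -1.93823627401567*z - 0.184009772849589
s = -2.92203290648306*z - 0.277408187324341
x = -1.45667626006143*z - 0.138292050005832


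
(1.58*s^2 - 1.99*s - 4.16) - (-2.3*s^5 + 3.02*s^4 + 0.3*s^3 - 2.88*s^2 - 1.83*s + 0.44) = 2.3*s^5 - 3.02*s^4 - 0.3*s^3 + 4.46*s^2 - 0.16*s - 4.6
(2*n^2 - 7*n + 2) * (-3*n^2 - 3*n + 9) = -6*n^4 + 15*n^3 + 33*n^2 - 69*n + 18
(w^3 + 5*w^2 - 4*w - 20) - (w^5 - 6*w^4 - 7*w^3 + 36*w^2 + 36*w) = -w^5 + 6*w^4 + 8*w^3 - 31*w^2 - 40*w - 20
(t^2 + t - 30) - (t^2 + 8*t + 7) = -7*t - 37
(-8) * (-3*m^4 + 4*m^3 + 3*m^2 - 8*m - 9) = 24*m^4 - 32*m^3 - 24*m^2 + 64*m + 72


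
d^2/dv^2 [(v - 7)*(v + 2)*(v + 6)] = 6*v + 2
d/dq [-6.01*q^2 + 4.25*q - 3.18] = 4.25 - 12.02*q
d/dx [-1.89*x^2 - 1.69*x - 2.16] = -3.78*x - 1.69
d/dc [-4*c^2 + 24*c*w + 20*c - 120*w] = -8*c + 24*w + 20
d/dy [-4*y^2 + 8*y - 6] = 8 - 8*y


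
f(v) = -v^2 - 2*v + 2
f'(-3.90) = 5.80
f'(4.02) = -10.04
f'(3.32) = -8.64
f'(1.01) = -4.02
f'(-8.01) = 14.02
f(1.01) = -1.04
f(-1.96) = 2.08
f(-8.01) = -46.14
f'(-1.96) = 1.92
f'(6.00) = -14.00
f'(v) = -2*v - 2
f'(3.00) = -8.00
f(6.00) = -46.00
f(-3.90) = -5.41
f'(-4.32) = 6.64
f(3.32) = -15.66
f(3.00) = -13.00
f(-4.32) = -8.02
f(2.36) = -8.29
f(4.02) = -22.20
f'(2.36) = -6.72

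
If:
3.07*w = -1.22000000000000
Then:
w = -0.40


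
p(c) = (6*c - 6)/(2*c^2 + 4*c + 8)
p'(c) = (-4*c - 4)*(6*c - 6)/(2*c^2 + 4*c + 8)^2 + 6/(2*c^2 + 4*c + 8)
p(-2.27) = -2.13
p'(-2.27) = -0.52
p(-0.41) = -1.26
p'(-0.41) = 1.34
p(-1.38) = -2.27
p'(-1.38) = 0.41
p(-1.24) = -2.20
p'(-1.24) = 0.64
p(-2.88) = -1.78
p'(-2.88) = -0.57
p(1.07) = 0.03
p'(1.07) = 0.40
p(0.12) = -0.62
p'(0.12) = 1.03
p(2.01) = 0.25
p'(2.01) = 0.12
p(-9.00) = -0.45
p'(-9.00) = -0.06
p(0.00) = -0.75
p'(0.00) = 1.12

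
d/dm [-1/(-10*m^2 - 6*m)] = (-10*m - 3)/(2*m^2*(5*m + 3)^2)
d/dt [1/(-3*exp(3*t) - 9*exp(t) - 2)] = 9*(exp(2*t) + 1)*exp(t)/(3*exp(3*t) + 9*exp(t) + 2)^2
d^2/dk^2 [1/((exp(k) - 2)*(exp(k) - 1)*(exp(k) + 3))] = (9*exp(5*k) - 14*exp(3*k) - 54*exp(2*k) + 49*exp(k) + 42)*exp(k)/(exp(9*k) - 21*exp(7*k) + 18*exp(6*k) + 147*exp(5*k) - 252*exp(4*k) - 235*exp(3*k) + 882*exp(2*k) - 756*exp(k) + 216)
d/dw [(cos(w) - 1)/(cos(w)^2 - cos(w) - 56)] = (cos(w)^2 - 2*cos(w) + 57)*sin(w)/(sin(w)^2 + cos(w) + 55)^2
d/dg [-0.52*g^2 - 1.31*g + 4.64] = -1.04*g - 1.31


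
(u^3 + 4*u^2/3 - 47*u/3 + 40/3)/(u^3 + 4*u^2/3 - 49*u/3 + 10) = (3*u^2 - 11*u + 8)/(3*u^2 - 11*u + 6)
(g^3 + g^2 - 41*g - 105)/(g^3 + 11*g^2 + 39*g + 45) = (g - 7)/(g + 3)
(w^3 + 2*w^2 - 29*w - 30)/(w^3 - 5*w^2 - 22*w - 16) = (w^2 + w - 30)/(w^2 - 6*w - 16)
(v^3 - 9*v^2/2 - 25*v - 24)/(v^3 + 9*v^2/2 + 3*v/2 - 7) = (2*v^2 - 13*v - 24)/(2*v^2 + 5*v - 7)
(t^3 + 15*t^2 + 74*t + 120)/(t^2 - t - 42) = (t^2 + 9*t + 20)/(t - 7)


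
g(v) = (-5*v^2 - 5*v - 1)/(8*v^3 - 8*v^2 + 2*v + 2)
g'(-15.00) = 0.00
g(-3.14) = 0.10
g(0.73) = -3.17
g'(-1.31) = -0.06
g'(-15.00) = 0.00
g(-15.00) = 0.04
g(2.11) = -0.74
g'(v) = (-10*v - 5)/(8*v^3 - 8*v^2 + 2*v + 2) + (-24*v^2 + 16*v - 2)*(-5*v^2 - 5*v - 1)/(8*v^3 - 8*v^2 + 2*v + 2)^2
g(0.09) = -0.70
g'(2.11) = 0.64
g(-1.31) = 0.09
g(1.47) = -1.47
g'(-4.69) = 0.01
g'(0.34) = -4.57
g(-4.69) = 0.09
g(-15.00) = 0.04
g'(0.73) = -1.06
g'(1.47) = 1.90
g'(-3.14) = 0.01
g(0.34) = -1.58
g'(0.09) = -2.53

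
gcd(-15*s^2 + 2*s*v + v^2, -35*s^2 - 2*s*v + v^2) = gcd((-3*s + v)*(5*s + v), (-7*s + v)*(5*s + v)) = 5*s + v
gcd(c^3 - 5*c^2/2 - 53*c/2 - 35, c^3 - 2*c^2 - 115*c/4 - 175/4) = c^2 - 9*c/2 - 35/2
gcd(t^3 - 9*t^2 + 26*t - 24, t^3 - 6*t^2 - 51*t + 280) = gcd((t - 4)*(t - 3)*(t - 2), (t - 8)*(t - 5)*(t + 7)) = 1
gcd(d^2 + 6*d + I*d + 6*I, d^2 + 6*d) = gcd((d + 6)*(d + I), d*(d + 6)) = d + 6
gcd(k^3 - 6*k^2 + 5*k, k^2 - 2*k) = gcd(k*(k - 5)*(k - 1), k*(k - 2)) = k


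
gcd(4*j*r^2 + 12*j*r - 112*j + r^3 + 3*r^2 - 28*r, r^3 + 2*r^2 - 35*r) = r + 7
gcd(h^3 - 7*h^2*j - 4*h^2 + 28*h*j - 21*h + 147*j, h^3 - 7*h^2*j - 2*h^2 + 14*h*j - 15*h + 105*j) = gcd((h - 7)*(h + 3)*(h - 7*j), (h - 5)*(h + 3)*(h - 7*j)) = h^2 - 7*h*j + 3*h - 21*j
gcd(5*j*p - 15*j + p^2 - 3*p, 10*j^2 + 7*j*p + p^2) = 5*j + p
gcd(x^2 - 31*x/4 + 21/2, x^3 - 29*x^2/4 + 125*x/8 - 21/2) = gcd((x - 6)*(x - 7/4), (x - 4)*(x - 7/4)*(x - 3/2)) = x - 7/4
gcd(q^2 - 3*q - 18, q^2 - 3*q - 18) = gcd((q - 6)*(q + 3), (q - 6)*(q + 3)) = q^2 - 3*q - 18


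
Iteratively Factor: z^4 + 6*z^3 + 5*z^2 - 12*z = (z)*(z^3 + 6*z^2 + 5*z - 12) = z*(z + 4)*(z^2 + 2*z - 3) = z*(z + 3)*(z + 4)*(z - 1)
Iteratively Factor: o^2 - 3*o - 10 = (o + 2)*(o - 5)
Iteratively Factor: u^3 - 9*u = (u - 3)*(u^2 + 3*u) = (u - 3)*(u + 3)*(u)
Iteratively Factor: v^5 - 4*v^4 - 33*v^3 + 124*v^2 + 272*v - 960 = (v + 4)*(v^4 - 8*v^3 - v^2 + 128*v - 240) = (v - 5)*(v + 4)*(v^3 - 3*v^2 - 16*v + 48) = (v - 5)*(v - 3)*(v + 4)*(v^2 - 16) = (v - 5)*(v - 4)*(v - 3)*(v + 4)*(v + 4)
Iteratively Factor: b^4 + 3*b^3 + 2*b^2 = (b + 2)*(b^3 + b^2) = (b + 1)*(b + 2)*(b^2) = b*(b + 1)*(b + 2)*(b)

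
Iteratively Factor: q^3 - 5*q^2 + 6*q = (q)*(q^2 - 5*q + 6) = q*(q - 2)*(q - 3)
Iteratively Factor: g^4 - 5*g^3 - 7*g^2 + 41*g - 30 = (g - 2)*(g^3 - 3*g^2 - 13*g + 15) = (g - 2)*(g + 3)*(g^2 - 6*g + 5) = (g - 5)*(g - 2)*(g + 3)*(g - 1)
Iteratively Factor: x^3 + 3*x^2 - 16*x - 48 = (x + 3)*(x^2 - 16) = (x + 3)*(x + 4)*(x - 4)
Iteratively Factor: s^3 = (s)*(s^2) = s^2*(s)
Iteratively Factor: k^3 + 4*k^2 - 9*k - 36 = (k + 4)*(k^2 - 9) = (k + 3)*(k + 4)*(k - 3)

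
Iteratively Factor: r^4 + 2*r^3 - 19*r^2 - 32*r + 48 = (r - 4)*(r^3 + 6*r^2 + 5*r - 12) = (r - 4)*(r - 1)*(r^2 + 7*r + 12) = (r - 4)*(r - 1)*(r + 3)*(r + 4)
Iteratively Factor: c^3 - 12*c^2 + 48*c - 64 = (c - 4)*(c^2 - 8*c + 16) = (c - 4)^2*(c - 4)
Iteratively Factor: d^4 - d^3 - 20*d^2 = (d - 5)*(d^3 + 4*d^2) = d*(d - 5)*(d^2 + 4*d) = d^2*(d - 5)*(d + 4)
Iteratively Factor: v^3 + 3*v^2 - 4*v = (v - 1)*(v^2 + 4*v) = (v - 1)*(v + 4)*(v)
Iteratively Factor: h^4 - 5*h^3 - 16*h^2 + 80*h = (h + 4)*(h^3 - 9*h^2 + 20*h) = h*(h + 4)*(h^2 - 9*h + 20) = h*(h - 4)*(h + 4)*(h - 5)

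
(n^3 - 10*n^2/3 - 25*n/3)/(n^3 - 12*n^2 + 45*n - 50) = n*(3*n + 5)/(3*(n^2 - 7*n + 10))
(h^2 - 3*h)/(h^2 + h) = (h - 3)/(h + 1)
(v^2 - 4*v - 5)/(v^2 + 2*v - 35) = (v + 1)/(v + 7)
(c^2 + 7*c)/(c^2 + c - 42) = c/(c - 6)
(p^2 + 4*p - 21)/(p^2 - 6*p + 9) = (p + 7)/(p - 3)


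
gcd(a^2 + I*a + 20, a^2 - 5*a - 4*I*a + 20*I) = a - 4*I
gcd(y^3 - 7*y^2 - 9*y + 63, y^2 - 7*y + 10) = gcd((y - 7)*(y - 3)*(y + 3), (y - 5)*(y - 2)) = 1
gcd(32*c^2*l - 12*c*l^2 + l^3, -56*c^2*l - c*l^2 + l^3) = 8*c*l - l^2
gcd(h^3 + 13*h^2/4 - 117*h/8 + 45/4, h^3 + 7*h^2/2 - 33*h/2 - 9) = h + 6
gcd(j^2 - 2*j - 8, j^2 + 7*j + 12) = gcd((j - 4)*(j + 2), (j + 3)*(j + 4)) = 1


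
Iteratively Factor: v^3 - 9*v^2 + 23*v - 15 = (v - 1)*(v^2 - 8*v + 15) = (v - 3)*(v - 1)*(v - 5)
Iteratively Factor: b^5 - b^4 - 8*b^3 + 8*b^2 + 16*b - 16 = (b + 2)*(b^4 - 3*b^3 - 2*b^2 + 12*b - 8) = (b - 1)*(b + 2)*(b^3 - 2*b^2 - 4*b + 8) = (b - 2)*(b - 1)*(b + 2)*(b^2 - 4) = (b - 2)^2*(b - 1)*(b + 2)*(b + 2)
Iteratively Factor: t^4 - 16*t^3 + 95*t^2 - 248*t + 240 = (t - 4)*(t^3 - 12*t^2 + 47*t - 60) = (t - 4)*(t - 3)*(t^2 - 9*t + 20) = (t - 4)^2*(t - 3)*(t - 5)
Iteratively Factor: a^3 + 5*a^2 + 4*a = (a)*(a^2 + 5*a + 4) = a*(a + 4)*(a + 1)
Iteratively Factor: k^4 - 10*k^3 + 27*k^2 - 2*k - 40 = (k - 4)*(k^3 - 6*k^2 + 3*k + 10) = (k - 5)*(k - 4)*(k^2 - k - 2) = (k - 5)*(k - 4)*(k - 2)*(k + 1)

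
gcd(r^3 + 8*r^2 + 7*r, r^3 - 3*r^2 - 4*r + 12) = 1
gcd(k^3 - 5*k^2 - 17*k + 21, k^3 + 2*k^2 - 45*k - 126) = k^2 - 4*k - 21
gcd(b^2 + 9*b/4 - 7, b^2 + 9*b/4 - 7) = b^2 + 9*b/4 - 7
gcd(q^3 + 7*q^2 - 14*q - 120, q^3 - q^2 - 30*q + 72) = q^2 + 2*q - 24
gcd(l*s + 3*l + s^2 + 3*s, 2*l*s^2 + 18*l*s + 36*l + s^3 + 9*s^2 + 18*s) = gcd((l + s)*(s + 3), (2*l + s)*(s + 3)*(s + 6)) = s + 3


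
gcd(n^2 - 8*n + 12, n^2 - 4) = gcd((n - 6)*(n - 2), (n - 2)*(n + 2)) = n - 2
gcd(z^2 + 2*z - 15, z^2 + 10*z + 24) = 1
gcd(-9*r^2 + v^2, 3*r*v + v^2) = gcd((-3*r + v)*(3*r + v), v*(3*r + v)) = 3*r + v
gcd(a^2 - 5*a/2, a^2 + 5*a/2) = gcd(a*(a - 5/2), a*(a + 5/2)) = a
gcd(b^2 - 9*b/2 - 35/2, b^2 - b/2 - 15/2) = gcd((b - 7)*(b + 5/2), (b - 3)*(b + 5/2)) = b + 5/2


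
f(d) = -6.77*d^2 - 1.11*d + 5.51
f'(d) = -13.54*d - 1.11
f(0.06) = 5.42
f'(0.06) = -1.92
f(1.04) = -2.97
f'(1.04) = -15.19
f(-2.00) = -19.35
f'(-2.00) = 25.97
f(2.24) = -30.95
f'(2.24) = -31.44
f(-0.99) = -0.03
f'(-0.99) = 12.29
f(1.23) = -6.10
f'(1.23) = -17.76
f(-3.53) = -74.93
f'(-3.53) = 46.69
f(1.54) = -12.26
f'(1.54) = -21.96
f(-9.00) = -532.87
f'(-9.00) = 120.75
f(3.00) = -58.75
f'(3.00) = -41.73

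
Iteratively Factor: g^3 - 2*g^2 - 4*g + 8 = (g - 2)*(g^2 - 4) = (g - 2)^2*(g + 2)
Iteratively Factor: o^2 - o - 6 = (o + 2)*(o - 3)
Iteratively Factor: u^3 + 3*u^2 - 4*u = (u)*(u^2 + 3*u - 4) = u*(u - 1)*(u + 4)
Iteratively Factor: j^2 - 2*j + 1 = (j - 1)*(j - 1)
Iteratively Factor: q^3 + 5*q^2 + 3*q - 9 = (q + 3)*(q^2 + 2*q - 3) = (q + 3)^2*(q - 1)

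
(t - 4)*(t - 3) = t^2 - 7*t + 12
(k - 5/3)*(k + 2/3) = k^2 - k - 10/9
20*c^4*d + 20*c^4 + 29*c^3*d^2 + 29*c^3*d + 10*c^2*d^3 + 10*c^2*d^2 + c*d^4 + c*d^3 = (c + d)*(4*c + d)*(5*c + d)*(c*d + c)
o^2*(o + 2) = o^3 + 2*o^2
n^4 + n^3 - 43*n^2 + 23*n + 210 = (n - 5)*(n - 3)*(n + 2)*(n + 7)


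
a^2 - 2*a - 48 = (a - 8)*(a + 6)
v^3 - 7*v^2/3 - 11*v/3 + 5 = (v - 3)*(v - 1)*(v + 5/3)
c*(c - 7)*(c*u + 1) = c^3*u - 7*c^2*u + c^2 - 7*c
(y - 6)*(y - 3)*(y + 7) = y^3 - 2*y^2 - 45*y + 126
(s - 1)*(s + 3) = s^2 + 2*s - 3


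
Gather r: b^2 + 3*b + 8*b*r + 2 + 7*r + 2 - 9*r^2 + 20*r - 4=b^2 + 3*b - 9*r^2 + r*(8*b + 27)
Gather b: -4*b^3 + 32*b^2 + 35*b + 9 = -4*b^3 + 32*b^2 + 35*b + 9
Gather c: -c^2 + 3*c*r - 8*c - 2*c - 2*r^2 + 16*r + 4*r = -c^2 + c*(3*r - 10) - 2*r^2 + 20*r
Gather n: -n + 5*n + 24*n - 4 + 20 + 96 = 28*n + 112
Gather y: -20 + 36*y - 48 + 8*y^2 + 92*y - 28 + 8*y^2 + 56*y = 16*y^2 + 184*y - 96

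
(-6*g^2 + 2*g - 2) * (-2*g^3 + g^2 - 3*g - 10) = 12*g^5 - 10*g^4 + 24*g^3 + 52*g^2 - 14*g + 20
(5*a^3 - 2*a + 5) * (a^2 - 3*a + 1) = 5*a^5 - 15*a^4 + 3*a^3 + 11*a^2 - 17*a + 5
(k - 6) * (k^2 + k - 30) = k^3 - 5*k^2 - 36*k + 180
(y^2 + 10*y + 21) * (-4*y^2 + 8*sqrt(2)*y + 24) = -4*y^4 - 40*y^3 + 8*sqrt(2)*y^3 - 60*y^2 + 80*sqrt(2)*y^2 + 168*sqrt(2)*y + 240*y + 504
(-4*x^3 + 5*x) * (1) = -4*x^3 + 5*x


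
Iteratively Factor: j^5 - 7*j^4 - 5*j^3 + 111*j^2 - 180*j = (j)*(j^4 - 7*j^3 - 5*j^2 + 111*j - 180) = j*(j + 4)*(j^3 - 11*j^2 + 39*j - 45) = j*(j - 5)*(j + 4)*(j^2 - 6*j + 9) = j*(j - 5)*(j - 3)*(j + 4)*(j - 3)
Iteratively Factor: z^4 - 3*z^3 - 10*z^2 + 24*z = (z - 2)*(z^3 - z^2 - 12*z) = z*(z - 2)*(z^2 - z - 12) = z*(z - 2)*(z + 3)*(z - 4)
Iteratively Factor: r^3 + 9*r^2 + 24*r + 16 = (r + 4)*(r^2 + 5*r + 4) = (r + 4)^2*(r + 1)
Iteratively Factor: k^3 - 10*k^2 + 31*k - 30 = (k - 5)*(k^2 - 5*k + 6) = (k - 5)*(k - 2)*(k - 3)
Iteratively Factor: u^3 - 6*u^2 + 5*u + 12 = (u - 3)*(u^2 - 3*u - 4) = (u - 3)*(u + 1)*(u - 4)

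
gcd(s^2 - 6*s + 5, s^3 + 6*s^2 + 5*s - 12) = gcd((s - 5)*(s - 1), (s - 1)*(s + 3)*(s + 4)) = s - 1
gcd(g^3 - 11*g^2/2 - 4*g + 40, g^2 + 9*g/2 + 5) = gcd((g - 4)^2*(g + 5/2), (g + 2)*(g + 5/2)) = g + 5/2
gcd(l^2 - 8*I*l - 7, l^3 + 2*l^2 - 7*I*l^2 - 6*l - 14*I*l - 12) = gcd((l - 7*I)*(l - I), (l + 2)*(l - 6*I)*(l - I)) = l - I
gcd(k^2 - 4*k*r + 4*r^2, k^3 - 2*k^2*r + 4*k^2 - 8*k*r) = -k + 2*r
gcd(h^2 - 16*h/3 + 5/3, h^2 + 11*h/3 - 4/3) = h - 1/3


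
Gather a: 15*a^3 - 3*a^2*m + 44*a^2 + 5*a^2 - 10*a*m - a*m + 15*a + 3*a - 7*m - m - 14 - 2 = 15*a^3 + a^2*(49 - 3*m) + a*(18 - 11*m) - 8*m - 16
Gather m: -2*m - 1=-2*m - 1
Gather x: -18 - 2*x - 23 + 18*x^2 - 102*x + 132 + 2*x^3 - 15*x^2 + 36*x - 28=2*x^3 + 3*x^2 - 68*x + 63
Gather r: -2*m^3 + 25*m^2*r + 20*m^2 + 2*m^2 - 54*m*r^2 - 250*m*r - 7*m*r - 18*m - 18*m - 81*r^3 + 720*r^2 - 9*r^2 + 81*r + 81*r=-2*m^3 + 22*m^2 - 36*m - 81*r^3 + r^2*(711 - 54*m) + r*(25*m^2 - 257*m + 162)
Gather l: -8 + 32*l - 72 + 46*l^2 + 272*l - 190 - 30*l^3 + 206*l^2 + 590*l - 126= -30*l^3 + 252*l^2 + 894*l - 396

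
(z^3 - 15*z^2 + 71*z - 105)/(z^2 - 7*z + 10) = (z^2 - 10*z + 21)/(z - 2)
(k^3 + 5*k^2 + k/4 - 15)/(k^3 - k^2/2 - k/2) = (-4*k^3 - 20*k^2 - k + 60)/(2*k*(-2*k^2 + k + 1))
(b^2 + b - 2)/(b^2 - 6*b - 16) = (b - 1)/(b - 8)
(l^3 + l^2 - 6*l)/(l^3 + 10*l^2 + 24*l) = (l^2 + l - 6)/(l^2 + 10*l + 24)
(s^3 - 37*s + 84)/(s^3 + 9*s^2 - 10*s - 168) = (s - 3)/(s + 6)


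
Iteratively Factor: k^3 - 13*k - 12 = (k - 4)*(k^2 + 4*k + 3) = (k - 4)*(k + 1)*(k + 3)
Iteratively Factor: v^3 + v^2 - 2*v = (v - 1)*(v^2 + 2*v) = (v - 1)*(v + 2)*(v)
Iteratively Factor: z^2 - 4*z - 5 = (z + 1)*(z - 5)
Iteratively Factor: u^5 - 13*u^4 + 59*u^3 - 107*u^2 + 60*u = (u - 5)*(u^4 - 8*u^3 + 19*u^2 - 12*u) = u*(u - 5)*(u^3 - 8*u^2 + 19*u - 12) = u*(u - 5)*(u - 3)*(u^2 - 5*u + 4) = u*(u - 5)*(u - 3)*(u - 1)*(u - 4)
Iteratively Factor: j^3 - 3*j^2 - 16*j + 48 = (j - 4)*(j^2 + j - 12) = (j - 4)*(j - 3)*(j + 4)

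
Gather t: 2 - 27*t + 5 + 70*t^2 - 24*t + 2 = 70*t^2 - 51*t + 9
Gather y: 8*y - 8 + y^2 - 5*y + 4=y^2 + 3*y - 4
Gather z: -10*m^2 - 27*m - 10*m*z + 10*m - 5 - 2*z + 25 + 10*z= -10*m^2 - 17*m + z*(8 - 10*m) + 20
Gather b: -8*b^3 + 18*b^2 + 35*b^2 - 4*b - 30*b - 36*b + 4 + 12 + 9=-8*b^3 + 53*b^2 - 70*b + 25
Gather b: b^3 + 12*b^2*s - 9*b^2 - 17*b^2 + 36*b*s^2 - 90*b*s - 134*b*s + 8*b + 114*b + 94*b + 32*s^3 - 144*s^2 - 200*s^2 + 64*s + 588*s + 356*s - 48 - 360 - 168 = b^3 + b^2*(12*s - 26) + b*(36*s^2 - 224*s + 216) + 32*s^3 - 344*s^2 + 1008*s - 576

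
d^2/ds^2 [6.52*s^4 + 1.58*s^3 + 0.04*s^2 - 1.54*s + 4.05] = 78.24*s^2 + 9.48*s + 0.08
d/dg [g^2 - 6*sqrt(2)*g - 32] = 2*g - 6*sqrt(2)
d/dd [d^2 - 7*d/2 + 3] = 2*d - 7/2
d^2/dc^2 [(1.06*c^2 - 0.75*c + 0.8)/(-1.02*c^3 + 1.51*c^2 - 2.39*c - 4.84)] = (-2.205648*c^6 + 4.6818*c^5 - 1.41433200000003*c^4 + 85.089254*c^3 - 113.558544*c^2 + 73.90716*c - 87.846472)/(1.061208*c^9 - 4.713012*c^8 + 14.436774*c^7 - 10.422811*c^6 - 10.900065*c^5 + 78.024951*c^4 - 19.468201*c^3 - 23.178276*c^2 + 167.961552*c + 113.379904)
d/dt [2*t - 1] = 2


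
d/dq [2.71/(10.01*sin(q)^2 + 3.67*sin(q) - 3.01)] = -(54.2542*sin(q) + 9.9457)*cos(q)/(10.01*sin(q)^2 + 3.67*sin(q) - 3.01)^2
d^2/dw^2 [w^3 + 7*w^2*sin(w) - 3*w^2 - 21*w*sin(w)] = -7*w^2*sin(w) + 21*w*sin(w) + 28*w*cos(w) + 6*w + 14*sin(w) - 42*cos(w) - 6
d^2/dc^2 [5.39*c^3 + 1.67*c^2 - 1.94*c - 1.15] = 32.34*c + 3.34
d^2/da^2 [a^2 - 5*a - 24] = 2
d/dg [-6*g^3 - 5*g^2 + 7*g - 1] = -18*g^2 - 10*g + 7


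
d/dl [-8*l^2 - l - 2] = -16*l - 1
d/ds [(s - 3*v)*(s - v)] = 2*s - 4*v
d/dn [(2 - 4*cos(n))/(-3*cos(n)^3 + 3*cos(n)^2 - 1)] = 2*(15*cos(n) - 15*cos(2*n)/2 + 3*cos(3*n) - 19/2)*sin(n)/(3*cos(n)^3 - 3*cos(n)^2 + 1)^2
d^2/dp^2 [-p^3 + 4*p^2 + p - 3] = 8 - 6*p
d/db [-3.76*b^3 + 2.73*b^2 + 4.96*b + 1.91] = -11.28*b^2 + 5.46*b + 4.96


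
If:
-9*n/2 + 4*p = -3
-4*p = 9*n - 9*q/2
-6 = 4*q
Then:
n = -5/18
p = -17/16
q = -3/2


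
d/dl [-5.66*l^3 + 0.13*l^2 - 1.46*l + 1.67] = -16.98*l^2 + 0.26*l - 1.46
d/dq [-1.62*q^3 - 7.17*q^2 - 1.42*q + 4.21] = -4.86*q^2 - 14.34*q - 1.42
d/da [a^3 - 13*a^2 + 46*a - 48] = 3*a^2 - 26*a + 46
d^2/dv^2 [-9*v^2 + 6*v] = -18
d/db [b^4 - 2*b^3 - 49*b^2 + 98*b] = 4*b^3 - 6*b^2 - 98*b + 98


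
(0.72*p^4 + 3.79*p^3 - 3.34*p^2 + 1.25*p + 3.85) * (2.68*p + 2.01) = 1.9296*p^5 + 11.6044*p^4 - 1.3333*p^3 - 3.3634*p^2 + 12.8305*p + 7.7385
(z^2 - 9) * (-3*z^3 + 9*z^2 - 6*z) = -3*z^5 + 9*z^4 + 21*z^3 - 81*z^2 + 54*z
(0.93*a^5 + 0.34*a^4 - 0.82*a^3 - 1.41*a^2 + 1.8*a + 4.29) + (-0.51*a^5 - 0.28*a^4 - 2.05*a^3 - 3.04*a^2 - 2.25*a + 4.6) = 0.42*a^5 + 0.06*a^4 - 2.87*a^3 - 4.45*a^2 - 0.45*a + 8.89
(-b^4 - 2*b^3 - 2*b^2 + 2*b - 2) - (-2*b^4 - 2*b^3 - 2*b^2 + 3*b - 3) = b^4 - b + 1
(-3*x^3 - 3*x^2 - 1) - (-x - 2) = -3*x^3 - 3*x^2 + x + 1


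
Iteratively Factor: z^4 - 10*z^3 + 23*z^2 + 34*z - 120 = (z - 4)*(z^3 - 6*z^2 - z + 30) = (z - 4)*(z - 3)*(z^2 - 3*z - 10) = (z - 4)*(z - 3)*(z + 2)*(z - 5)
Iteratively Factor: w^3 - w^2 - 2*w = (w + 1)*(w^2 - 2*w) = (w - 2)*(w + 1)*(w)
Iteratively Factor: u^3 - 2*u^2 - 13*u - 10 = (u - 5)*(u^2 + 3*u + 2) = (u - 5)*(u + 1)*(u + 2)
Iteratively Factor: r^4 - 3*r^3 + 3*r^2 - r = (r - 1)*(r^3 - 2*r^2 + r) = (r - 1)^2*(r^2 - r) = r*(r - 1)^2*(r - 1)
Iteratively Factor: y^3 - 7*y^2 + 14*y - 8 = (y - 1)*(y^2 - 6*y + 8) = (y - 4)*(y - 1)*(y - 2)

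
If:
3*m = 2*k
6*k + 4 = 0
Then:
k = -2/3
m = -4/9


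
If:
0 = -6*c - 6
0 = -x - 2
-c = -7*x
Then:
No Solution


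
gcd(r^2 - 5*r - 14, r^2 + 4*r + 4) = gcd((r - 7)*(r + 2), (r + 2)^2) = r + 2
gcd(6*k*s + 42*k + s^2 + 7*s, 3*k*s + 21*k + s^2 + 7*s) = s + 7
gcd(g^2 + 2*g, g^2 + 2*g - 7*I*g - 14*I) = g + 2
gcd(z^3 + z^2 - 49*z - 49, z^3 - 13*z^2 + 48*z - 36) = 1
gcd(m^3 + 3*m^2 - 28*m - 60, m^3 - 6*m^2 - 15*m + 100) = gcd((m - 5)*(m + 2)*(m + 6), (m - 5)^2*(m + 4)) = m - 5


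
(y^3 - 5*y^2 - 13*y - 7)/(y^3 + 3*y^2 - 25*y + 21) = (y^3 - 5*y^2 - 13*y - 7)/(y^3 + 3*y^2 - 25*y + 21)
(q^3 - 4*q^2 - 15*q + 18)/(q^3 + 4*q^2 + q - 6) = (q - 6)/(q + 2)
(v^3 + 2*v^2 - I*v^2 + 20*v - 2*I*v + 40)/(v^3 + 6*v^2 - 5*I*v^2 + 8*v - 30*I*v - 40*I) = (v + 4*I)/(v + 4)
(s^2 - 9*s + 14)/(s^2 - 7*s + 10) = (s - 7)/(s - 5)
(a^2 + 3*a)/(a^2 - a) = (a + 3)/(a - 1)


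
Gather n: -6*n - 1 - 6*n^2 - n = -6*n^2 - 7*n - 1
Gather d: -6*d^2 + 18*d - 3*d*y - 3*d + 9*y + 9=-6*d^2 + d*(15 - 3*y) + 9*y + 9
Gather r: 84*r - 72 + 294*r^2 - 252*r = 294*r^2 - 168*r - 72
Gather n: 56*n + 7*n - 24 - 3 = 63*n - 27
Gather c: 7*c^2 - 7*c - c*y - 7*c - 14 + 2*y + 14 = 7*c^2 + c*(-y - 14) + 2*y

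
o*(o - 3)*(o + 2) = o^3 - o^2 - 6*o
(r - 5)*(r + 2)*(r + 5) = r^3 + 2*r^2 - 25*r - 50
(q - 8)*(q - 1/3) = q^2 - 25*q/3 + 8/3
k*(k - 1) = k^2 - k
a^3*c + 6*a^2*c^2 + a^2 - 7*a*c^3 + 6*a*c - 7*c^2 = (a - c)*(a + 7*c)*(a*c + 1)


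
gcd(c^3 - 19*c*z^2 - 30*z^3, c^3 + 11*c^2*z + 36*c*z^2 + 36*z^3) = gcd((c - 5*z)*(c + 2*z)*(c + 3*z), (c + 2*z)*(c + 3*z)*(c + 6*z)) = c^2 + 5*c*z + 6*z^2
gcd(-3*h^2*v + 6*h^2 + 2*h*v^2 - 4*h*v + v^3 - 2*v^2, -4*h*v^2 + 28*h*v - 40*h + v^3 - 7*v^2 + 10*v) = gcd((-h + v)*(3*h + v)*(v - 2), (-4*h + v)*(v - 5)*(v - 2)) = v - 2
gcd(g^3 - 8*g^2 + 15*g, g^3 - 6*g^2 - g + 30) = g^2 - 8*g + 15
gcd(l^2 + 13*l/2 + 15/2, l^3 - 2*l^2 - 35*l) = l + 5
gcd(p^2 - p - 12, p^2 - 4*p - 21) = p + 3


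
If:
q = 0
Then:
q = 0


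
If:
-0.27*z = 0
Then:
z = 0.00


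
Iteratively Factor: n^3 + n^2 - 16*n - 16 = (n - 4)*(n^2 + 5*n + 4) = (n - 4)*(n + 1)*(n + 4)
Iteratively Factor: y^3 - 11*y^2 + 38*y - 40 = (y - 4)*(y^2 - 7*y + 10) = (y - 4)*(y - 2)*(y - 5)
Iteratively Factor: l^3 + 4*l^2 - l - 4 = (l + 1)*(l^2 + 3*l - 4) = (l - 1)*(l + 1)*(l + 4)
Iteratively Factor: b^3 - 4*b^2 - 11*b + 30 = (b + 3)*(b^2 - 7*b + 10) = (b - 5)*(b + 3)*(b - 2)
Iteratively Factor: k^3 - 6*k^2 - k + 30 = (k - 3)*(k^2 - 3*k - 10) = (k - 3)*(k + 2)*(k - 5)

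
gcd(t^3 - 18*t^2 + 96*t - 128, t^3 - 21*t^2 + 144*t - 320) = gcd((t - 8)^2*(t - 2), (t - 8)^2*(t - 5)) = t^2 - 16*t + 64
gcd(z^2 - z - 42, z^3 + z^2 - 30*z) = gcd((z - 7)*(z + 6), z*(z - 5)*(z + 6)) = z + 6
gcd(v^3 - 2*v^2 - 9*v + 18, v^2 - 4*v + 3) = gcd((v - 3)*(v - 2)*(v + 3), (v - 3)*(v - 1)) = v - 3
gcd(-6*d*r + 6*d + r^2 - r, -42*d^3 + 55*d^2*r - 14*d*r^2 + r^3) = -6*d + r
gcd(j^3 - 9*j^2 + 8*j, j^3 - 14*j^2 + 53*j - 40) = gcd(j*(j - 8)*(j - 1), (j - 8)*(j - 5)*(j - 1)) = j^2 - 9*j + 8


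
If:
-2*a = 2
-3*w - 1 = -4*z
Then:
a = -1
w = 4*z/3 - 1/3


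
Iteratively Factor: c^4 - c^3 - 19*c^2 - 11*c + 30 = (c - 1)*(c^3 - 19*c - 30) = (c - 1)*(c + 3)*(c^2 - 3*c - 10) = (c - 5)*(c - 1)*(c + 3)*(c + 2)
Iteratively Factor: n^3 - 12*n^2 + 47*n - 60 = (n - 3)*(n^2 - 9*n + 20) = (n - 4)*(n - 3)*(n - 5)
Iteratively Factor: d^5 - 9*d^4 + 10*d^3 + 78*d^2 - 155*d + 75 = (d - 5)*(d^4 - 4*d^3 - 10*d^2 + 28*d - 15) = (d - 5)^2*(d^3 + d^2 - 5*d + 3) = (d - 5)^2*(d + 3)*(d^2 - 2*d + 1) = (d - 5)^2*(d - 1)*(d + 3)*(d - 1)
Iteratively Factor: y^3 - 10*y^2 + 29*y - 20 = (y - 1)*(y^2 - 9*y + 20) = (y - 5)*(y - 1)*(y - 4)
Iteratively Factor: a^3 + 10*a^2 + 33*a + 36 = (a + 3)*(a^2 + 7*a + 12) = (a + 3)*(a + 4)*(a + 3)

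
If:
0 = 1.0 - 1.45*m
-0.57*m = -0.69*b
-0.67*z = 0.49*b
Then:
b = 0.57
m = 0.69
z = -0.42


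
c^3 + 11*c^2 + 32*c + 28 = (c + 2)^2*(c + 7)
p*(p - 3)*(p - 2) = p^3 - 5*p^2 + 6*p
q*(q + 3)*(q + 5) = q^3 + 8*q^2 + 15*q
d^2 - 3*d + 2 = (d - 2)*(d - 1)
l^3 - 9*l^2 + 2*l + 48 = (l - 8)*(l - 3)*(l + 2)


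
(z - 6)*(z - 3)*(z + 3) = z^3 - 6*z^2 - 9*z + 54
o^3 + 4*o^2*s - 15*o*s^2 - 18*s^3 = (o - 3*s)*(o + s)*(o + 6*s)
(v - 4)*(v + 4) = v^2 - 16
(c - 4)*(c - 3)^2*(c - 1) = c^4 - 11*c^3 + 43*c^2 - 69*c + 36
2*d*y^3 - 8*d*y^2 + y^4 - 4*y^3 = y^2*(2*d + y)*(y - 4)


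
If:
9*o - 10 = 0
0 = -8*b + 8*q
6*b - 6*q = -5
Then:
No Solution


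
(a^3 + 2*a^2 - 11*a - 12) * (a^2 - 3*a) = a^5 - a^4 - 17*a^3 + 21*a^2 + 36*a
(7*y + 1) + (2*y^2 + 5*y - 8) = 2*y^2 + 12*y - 7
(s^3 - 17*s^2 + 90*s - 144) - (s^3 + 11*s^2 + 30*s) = -28*s^2 + 60*s - 144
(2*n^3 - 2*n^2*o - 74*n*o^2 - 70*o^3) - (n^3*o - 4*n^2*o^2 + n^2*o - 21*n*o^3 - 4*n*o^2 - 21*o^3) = -n^3*o + 2*n^3 + 4*n^2*o^2 - 3*n^2*o + 21*n*o^3 - 70*n*o^2 - 49*o^3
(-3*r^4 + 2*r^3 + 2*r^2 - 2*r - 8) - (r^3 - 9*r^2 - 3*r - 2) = -3*r^4 + r^3 + 11*r^2 + r - 6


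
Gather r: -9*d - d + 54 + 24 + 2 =80 - 10*d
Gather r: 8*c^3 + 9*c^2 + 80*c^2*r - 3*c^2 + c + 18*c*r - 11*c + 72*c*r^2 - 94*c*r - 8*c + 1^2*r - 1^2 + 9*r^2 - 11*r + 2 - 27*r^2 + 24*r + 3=8*c^3 + 6*c^2 - 18*c + r^2*(72*c - 18) + r*(80*c^2 - 76*c + 14) + 4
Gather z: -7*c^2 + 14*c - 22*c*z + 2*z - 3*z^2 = -7*c^2 + 14*c - 3*z^2 + z*(2 - 22*c)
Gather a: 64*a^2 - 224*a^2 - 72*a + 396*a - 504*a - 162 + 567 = -160*a^2 - 180*a + 405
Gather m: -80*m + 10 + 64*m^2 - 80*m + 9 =64*m^2 - 160*m + 19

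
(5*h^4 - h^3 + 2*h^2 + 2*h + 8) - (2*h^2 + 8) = 5*h^4 - h^3 + 2*h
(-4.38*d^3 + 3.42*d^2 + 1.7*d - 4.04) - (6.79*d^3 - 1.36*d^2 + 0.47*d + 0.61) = -11.17*d^3 + 4.78*d^2 + 1.23*d - 4.65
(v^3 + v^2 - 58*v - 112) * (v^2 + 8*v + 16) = v^5 + 9*v^4 - 34*v^3 - 560*v^2 - 1824*v - 1792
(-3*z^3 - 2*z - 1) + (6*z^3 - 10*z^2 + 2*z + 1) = 3*z^3 - 10*z^2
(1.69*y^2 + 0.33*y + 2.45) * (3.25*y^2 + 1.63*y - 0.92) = 5.4925*y^4 + 3.8272*y^3 + 6.9456*y^2 + 3.6899*y - 2.254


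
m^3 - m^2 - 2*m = m*(m - 2)*(m + 1)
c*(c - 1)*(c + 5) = c^3 + 4*c^2 - 5*c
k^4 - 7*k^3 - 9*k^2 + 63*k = k*(k - 7)*(k - 3)*(k + 3)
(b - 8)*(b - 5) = b^2 - 13*b + 40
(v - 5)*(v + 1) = v^2 - 4*v - 5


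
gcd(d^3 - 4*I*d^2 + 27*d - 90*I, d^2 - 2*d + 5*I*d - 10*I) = d + 5*I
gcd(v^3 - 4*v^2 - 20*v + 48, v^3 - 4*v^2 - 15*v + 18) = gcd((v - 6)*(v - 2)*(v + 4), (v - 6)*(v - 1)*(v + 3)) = v - 6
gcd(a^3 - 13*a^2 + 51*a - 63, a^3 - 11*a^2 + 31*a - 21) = a^2 - 10*a + 21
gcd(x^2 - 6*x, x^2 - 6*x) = x^2 - 6*x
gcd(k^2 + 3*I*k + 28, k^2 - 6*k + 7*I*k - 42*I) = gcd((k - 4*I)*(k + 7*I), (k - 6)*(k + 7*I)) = k + 7*I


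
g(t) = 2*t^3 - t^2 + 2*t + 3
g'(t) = 6*t^2 - 2*t + 2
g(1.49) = 10.38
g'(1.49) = 12.34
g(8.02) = 986.42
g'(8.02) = 371.88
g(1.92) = 17.31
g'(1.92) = 20.28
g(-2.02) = -21.61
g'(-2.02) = 30.52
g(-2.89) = -59.41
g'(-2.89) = 57.89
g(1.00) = 6.00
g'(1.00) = 6.00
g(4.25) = 146.97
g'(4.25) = 101.88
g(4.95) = 230.97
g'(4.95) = 139.12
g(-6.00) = -477.00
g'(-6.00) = 230.00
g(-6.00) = -477.00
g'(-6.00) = 230.00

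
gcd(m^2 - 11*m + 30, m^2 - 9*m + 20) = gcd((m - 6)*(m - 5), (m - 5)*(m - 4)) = m - 5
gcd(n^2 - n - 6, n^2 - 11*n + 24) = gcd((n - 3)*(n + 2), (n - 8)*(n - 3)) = n - 3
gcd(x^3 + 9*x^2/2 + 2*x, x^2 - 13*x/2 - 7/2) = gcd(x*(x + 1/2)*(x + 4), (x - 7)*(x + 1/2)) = x + 1/2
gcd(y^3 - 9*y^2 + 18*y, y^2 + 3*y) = y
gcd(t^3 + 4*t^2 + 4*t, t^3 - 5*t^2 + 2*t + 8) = 1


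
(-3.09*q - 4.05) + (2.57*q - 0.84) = -0.52*q - 4.89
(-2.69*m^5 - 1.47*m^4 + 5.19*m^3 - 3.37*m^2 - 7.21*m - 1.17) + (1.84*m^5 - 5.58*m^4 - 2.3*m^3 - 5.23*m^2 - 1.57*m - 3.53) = -0.85*m^5 - 7.05*m^4 + 2.89*m^3 - 8.6*m^2 - 8.78*m - 4.7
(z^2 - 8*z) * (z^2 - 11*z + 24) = z^4 - 19*z^3 + 112*z^2 - 192*z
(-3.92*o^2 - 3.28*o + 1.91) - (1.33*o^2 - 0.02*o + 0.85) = -5.25*o^2 - 3.26*o + 1.06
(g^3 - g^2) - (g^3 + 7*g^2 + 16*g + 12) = -8*g^2 - 16*g - 12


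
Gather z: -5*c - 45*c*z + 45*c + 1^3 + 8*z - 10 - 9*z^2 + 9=40*c - 9*z^2 + z*(8 - 45*c)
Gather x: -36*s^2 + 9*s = -36*s^2 + 9*s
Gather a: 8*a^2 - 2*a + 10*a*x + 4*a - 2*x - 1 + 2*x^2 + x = 8*a^2 + a*(10*x + 2) + 2*x^2 - x - 1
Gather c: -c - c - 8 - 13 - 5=-2*c - 26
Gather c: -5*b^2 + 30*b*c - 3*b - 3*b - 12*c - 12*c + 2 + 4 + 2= -5*b^2 - 6*b + c*(30*b - 24) + 8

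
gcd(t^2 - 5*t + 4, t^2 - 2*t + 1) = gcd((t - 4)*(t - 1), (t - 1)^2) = t - 1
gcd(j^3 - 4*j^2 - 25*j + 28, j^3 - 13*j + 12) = j^2 + 3*j - 4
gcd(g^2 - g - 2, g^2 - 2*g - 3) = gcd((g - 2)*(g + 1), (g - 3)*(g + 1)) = g + 1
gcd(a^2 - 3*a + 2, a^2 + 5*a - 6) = a - 1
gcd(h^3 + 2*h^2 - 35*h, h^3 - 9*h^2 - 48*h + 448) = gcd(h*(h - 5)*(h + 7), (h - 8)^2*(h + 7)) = h + 7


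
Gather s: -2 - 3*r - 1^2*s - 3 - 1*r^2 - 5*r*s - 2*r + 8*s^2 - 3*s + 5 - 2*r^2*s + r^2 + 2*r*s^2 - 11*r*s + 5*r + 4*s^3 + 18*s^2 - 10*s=4*s^3 + s^2*(2*r + 26) + s*(-2*r^2 - 16*r - 14)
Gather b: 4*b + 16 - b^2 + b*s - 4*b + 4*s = -b^2 + b*s + 4*s + 16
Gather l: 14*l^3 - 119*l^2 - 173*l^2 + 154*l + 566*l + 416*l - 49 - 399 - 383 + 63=14*l^3 - 292*l^2 + 1136*l - 768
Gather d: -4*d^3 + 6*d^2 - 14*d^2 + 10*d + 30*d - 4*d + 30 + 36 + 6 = -4*d^3 - 8*d^2 + 36*d + 72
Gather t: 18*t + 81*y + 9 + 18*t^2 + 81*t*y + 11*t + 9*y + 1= 18*t^2 + t*(81*y + 29) + 90*y + 10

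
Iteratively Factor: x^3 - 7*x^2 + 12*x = (x - 4)*(x^2 - 3*x) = (x - 4)*(x - 3)*(x)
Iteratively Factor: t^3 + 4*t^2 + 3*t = (t + 1)*(t^2 + 3*t) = t*(t + 1)*(t + 3)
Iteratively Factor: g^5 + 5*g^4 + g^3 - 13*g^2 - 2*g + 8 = (g - 1)*(g^4 + 6*g^3 + 7*g^2 - 6*g - 8) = (g - 1)*(g + 2)*(g^3 + 4*g^2 - g - 4) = (g - 1)*(g + 1)*(g + 2)*(g^2 + 3*g - 4) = (g - 1)^2*(g + 1)*(g + 2)*(g + 4)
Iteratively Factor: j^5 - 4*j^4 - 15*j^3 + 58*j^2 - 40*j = (j - 2)*(j^4 - 2*j^3 - 19*j^2 + 20*j) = (j - 5)*(j - 2)*(j^3 + 3*j^2 - 4*j) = (j - 5)*(j - 2)*(j + 4)*(j^2 - j) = j*(j - 5)*(j - 2)*(j + 4)*(j - 1)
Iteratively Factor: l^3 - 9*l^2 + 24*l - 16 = (l - 1)*(l^2 - 8*l + 16) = (l - 4)*(l - 1)*(l - 4)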